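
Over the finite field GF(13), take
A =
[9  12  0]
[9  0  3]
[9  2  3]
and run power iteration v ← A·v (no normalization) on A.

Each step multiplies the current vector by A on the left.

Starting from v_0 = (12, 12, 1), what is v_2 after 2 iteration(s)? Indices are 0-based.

v_2 = (12, 8, 9)

v_0 = (12, 12, 1).
v_1 = A·v_0 = (5, 7, 5).
v_2 = A·v_1 = (12, 8, 9).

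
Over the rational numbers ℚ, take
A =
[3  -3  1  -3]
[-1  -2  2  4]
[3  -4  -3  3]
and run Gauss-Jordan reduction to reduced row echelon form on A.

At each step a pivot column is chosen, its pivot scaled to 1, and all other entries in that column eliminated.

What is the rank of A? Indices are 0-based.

rank = 3

step 1: normalize row 0 (÷3) = (1, -1, 1/3, -1)
  row 1: subtract -1×row0 = (0, -3, 7/3, 3)
  row 2: subtract 3×row0 = (0, -1, -4, 6)
step 2: normalize row 1 (÷-3) = (0, 1, -7/9, -1)
  row 0: subtract -1×row1 = (1, 0, -4/9, -2)
  row 2: subtract -1×row1 = (0, 0, -43/9, 5)
step 3: normalize row 2 (÷-43/9) = (0, 0, 1, -45/43)
  row 0: subtract -4/9×row2 = (1, 0, 0, -106/43)
  row 1: subtract -7/9×row2 = (0, 1, 0, -78/43)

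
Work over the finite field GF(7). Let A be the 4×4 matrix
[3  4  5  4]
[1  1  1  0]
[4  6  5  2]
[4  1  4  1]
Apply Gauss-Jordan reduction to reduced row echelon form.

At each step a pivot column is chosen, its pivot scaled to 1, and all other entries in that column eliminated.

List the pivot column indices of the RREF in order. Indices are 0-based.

step 1: normalize row 0 (÷3) = (1, 6, 4, 6)
  row 1: subtract 1×row0 = (0, 2, 4, 1)
  row 2: subtract 4×row0 = (0, 3, 3, 6)
  row 3: subtract 4×row0 = (0, 5, 2, 5)
step 2: normalize row 1 (÷2) = (0, 1, 2, 4)
  row 0: subtract 6×row1 = (1, 0, 6, 3)
  row 2: subtract 3×row1 = (0, 0, 4, 1)
  row 3: subtract 5×row1 = (0, 0, 6, 6)
step 3: normalize row 2 (÷4) = (0, 0, 1, 2)
  row 0: subtract 6×row2 = (1, 0, 0, 5)
  row 1: subtract 2×row2 = (0, 1, 0, 0)
  row 3: subtract 6×row2 = (0, 0, 0, 1)
step 4: normalize row 3 (÷1) = (0, 0, 0, 1)
  row 0: subtract 5×row3 = (1, 0, 0, 0)
  row 2: subtract 2×row3 = (0, 0, 1, 0)

pivot columns: 0, 1, 2, 3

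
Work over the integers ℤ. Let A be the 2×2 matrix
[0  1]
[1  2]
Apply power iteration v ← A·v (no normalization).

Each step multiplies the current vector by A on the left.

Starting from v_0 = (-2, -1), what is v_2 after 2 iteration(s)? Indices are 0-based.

v_0 = (-2, -1).
v_1 = A·v_0 = (-1, -4).
v_2 = A·v_1 = (-4, -9).

v_2 = (-4, -9)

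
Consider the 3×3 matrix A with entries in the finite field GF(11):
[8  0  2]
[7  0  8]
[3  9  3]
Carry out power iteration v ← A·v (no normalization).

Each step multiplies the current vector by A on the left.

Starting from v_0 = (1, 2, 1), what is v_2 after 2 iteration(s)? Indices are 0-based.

v_2 = (7, 9, 6)

v_0 = (1, 2, 1).
v_1 = A·v_0 = (10, 4, 2).
v_2 = A·v_1 = (7, 9, 6).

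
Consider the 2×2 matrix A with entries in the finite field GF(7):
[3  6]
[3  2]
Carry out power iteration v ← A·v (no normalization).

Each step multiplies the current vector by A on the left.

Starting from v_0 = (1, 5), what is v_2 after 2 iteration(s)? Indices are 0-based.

v_0 = (1, 5).
v_1 = A·v_0 = (5, 6).
v_2 = A·v_1 = (2, 6).

v_2 = (2, 6)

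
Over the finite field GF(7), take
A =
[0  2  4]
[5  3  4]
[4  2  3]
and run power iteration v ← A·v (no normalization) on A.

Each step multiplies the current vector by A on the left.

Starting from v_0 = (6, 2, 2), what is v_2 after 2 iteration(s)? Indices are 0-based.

v_0 = (6, 2, 2).
v_1 = A·v_0 = (5, 2, 6).
v_2 = A·v_1 = (0, 6, 0).

v_2 = (0, 6, 0)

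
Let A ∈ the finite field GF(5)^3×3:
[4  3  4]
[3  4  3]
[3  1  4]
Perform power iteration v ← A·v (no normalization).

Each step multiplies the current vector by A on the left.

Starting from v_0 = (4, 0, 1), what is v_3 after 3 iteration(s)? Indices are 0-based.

v_0 = (4, 0, 1).
v_1 = A·v_0 = (0, 0, 1).
v_2 = A·v_1 = (4, 3, 4).
v_3 = A·v_2 = (1, 1, 1).

v_3 = (1, 1, 1)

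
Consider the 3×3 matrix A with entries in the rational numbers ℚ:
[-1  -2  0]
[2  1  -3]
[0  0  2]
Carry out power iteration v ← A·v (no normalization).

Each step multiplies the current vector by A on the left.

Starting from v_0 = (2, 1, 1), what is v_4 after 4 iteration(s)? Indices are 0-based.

v_0 = (2, 1, 1).
v_1 = A·v_0 = (-4, 2, 2).
v_2 = A·v_1 = (0, -12, 4).
v_3 = A·v_2 = (24, -24, 8).
v_4 = A·v_3 = (24, 0, 16).

v_4 = (24, 0, 16)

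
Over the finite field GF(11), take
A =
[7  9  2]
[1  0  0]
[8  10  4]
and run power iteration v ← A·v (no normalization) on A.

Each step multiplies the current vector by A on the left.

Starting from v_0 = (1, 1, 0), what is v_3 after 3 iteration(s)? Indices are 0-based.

v_0 = (1, 1, 0).
v_1 = A·v_0 = (5, 1, 7).
v_2 = A·v_1 = (3, 5, 1).
v_3 = A·v_2 = (2, 3, 1).

v_3 = (2, 3, 1)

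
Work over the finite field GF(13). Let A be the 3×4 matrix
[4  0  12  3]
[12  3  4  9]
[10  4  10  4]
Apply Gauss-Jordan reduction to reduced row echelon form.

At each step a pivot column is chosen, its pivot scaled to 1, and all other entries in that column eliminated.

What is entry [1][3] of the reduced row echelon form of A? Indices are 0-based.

step 1: normalize row 0 (÷4) = (1, 0, 3, 4)
  row 1: subtract 12×row0 = (0, 3, 7, 0)
  row 2: subtract 10×row0 = (0, 4, 6, 3)
step 2: normalize row 1 (÷3) = (0, 1, 11, 0)
  row 2: subtract 4×row1 = (0, 0, 1, 3)
step 3: normalize row 2 (÷1) = (0, 0, 1, 3)
  row 0: subtract 3×row2 = (1, 0, 0, 8)
  row 1: subtract 11×row2 = (0, 1, 0, 6)

M[1][3] = 6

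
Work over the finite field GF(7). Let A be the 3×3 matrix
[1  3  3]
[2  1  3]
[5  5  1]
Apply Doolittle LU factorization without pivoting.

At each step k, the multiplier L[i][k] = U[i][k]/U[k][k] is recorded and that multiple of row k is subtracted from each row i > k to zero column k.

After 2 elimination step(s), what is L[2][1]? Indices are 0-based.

L[2][1] = 2

k=0: U[0][0]=1
  eliminate (1,0): mult=2, new row 1: (0, 2, 4); set L[1][0]=2
  eliminate (2,0): mult=5, new row 2: (0, 4, 0); set L[2][0]=5
k=1: U[1][1]=2
  eliminate (2,1): mult=2, new row 2: (0, 0, 6); set L[2][1]=2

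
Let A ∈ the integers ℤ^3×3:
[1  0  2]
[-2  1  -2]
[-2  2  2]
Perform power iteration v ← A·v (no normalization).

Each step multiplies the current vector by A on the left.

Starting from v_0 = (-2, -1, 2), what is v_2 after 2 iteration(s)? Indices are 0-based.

v_0 = (-2, -1, 2).
v_1 = A·v_0 = (2, -1, 6).
v_2 = A·v_1 = (14, -17, 6).

v_2 = (14, -17, 6)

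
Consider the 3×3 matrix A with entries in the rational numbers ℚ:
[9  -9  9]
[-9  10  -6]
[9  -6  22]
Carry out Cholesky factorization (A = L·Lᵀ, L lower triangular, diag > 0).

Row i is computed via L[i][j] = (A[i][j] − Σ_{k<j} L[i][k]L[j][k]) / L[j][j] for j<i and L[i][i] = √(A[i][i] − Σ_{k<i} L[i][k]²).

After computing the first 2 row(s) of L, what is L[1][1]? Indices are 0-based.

Step 1: L[0][0] = √(9) = 3.
  L[1][0] = (-9) / L[0][0] = -3.
Step 2: L[1][1] = √(1) = 1.

L[1][1] = 1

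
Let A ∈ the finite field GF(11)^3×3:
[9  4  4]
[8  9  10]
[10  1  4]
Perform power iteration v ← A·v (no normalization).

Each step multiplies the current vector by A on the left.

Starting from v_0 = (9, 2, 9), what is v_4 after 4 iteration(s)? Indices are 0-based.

v_4 = (4, 0, 6)

v_0 = (9, 2, 9).
v_1 = A·v_0 = (4, 4, 7).
v_2 = A·v_1 = (3, 6, 6).
v_3 = A·v_2 = (9, 6, 5).
v_4 = A·v_3 = (4, 0, 6).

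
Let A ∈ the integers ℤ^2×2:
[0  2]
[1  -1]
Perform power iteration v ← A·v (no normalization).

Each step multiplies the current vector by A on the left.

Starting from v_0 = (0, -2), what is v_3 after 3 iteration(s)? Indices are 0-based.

v_3 = (-12, 10)

v_0 = (0, -2).
v_1 = A·v_0 = (-4, 2).
v_2 = A·v_1 = (4, -6).
v_3 = A·v_2 = (-12, 10).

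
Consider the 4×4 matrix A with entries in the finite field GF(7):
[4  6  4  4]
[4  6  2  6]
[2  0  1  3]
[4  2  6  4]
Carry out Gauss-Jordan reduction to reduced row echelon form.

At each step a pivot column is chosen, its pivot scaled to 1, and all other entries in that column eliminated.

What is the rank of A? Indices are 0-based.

[1] R0 /= 4  ⇒  (1, 5, 1, 1)
     R1 -= 4·R0  ⇒  (0, 0, 5, 2)
     R2 -= 2·R0  ⇒  (0, 4, 6, 1)
     R3 -= 4·R0  ⇒  (0, 3, 2, 0)
[2] R1 <-> R2
[2] R1 /= 4  ⇒  (0, 1, 5, 2)
     R0 -= 5·R1  ⇒  (1, 0, 4, 5)
     R3 -= 3·R1  ⇒  (0, 0, 1, 1)
[3] R2 /= 5  ⇒  (0, 0, 1, 6)
     R0 -= 4·R2  ⇒  (1, 0, 0, 2)
     R1 -= 5·R2  ⇒  (0, 1, 0, 0)
     R3 -= 1·R2  ⇒  (0, 0, 0, 2)
[4] R3 /= 2  ⇒  (0, 0, 0, 1)
     R0 -= 2·R3  ⇒  (1, 0, 0, 0)
     R2 -= 6·R3  ⇒  (0, 0, 1, 0)

rank = 4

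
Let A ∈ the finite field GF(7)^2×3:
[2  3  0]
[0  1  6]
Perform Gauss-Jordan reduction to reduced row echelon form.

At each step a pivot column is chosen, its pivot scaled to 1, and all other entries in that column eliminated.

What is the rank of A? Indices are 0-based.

[1] R0 /= 2  ⇒  (1, 5, 0)
[2] R1 /= 1  ⇒  (0, 1, 6)
     R0 -= 5·R1  ⇒  (1, 0, 5)

rank = 2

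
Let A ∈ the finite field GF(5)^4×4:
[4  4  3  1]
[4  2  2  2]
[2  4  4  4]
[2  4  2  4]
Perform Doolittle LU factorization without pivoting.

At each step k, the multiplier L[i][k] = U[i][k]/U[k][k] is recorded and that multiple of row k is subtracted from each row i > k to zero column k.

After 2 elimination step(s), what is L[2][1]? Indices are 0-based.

L[2][1] = 4

Step 1: pivot at (0,0) is 4.
  row1 ← row1 − (1)·row0  ⇒  L[1][0]=1, U row1=(0, 3, 4, 1)
  row2 ← row2 − (3)·row0  ⇒  L[2][0]=3, U row2=(0, 2, 0, 1)
  row3 ← row3 − (3)·row0  ⇒  L[3][0]=3, U row3=(0, 2, 3, 1)
Step 2: pivot at (1,1) is 3.
  row2 ← row2 − (4)·row1  ⇒  L[2][1]=4, U row2=(0, 0, 4, 2)
  row3 ← row3 − (4)·row1  ⇒  L[3][1]=4, U row3=(0, 0, 2, 2)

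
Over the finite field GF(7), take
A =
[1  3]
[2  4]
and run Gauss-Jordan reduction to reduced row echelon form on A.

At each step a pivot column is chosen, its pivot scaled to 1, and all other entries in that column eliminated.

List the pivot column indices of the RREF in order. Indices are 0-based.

pivot columns: 0, 1

step 1: normalize row 0 (÷1) = (1, 3)
  row 1: subtract 2×row0 = (0, 5)
step 2: normalize row 1 (÷5) = (0, 1)
  row 0: subtract 3×row1 = (1, 0)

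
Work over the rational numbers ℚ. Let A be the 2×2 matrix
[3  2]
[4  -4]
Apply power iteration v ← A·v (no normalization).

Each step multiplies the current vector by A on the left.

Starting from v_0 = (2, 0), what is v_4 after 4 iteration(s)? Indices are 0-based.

v_0 = (2, 0).
v_1 = A·v_0 = (6, 8).
v_2 = A·v_1 = (34, -8).
v_3 = A·v_2 = (86, 168).
v_4 = A·v_3 = (594, -328).

v_4 = (594, -328)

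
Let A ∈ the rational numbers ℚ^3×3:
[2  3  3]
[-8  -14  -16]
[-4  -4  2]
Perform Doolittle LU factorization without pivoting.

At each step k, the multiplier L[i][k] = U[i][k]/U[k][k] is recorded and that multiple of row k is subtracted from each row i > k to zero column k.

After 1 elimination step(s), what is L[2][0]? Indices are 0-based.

L[2][0] = -2

Step 1: pivot at (0,0) is 2.
  row1 ← row1 − (-4)·row0  ⇒  L[1][0]=-4, U row1=(0, -2, -4)
  row2 ← row2 − (-2)·row0  ⇒  L[2][0]=-2, U row2=(0, 2, 8)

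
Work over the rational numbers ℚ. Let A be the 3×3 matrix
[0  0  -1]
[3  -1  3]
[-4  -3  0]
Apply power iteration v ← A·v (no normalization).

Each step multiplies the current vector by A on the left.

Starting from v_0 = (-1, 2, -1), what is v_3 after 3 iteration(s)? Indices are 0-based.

v_0 = (-1, 2, -1).
v_1 = A·v_0 = (1, -8, -2).
v_2 = A·v_1 = (2, 5, 20).
v_3 = A·v_2 = (-20, 61, -23).

v_3 = (-20, 61, -23)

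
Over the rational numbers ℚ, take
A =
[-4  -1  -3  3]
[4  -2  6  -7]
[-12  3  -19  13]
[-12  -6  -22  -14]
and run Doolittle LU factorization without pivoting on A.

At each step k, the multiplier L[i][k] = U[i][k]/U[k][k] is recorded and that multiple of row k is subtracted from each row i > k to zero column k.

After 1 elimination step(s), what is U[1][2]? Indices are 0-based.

k=0: U[0][0]=-4
  eliminate (1,0): mult=-1, new row 1: (0, -3, 3, -4); set L[1][0]=-1
  eliminate (2,0): mult=3, new row 2: (0, 6, -10, 4); set L[2][0]=3
  eliminate (3,0): mult=3, new row 3: (0, -3, -13, -23); set L[3][0]=3

U[1][2] = 3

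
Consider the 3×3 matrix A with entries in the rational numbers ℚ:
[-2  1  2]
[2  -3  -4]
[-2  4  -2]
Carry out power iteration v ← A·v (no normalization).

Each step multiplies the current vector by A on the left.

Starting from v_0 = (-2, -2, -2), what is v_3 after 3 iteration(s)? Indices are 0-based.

v_0 = (-2, -2, -2).
v_1 = A·v_0 = (-2, 10, 0).
v_2 = A·v_1 = (14, -34, 44).
v_3 = A·v_2 = (26, -46, -252).

v_3 = (26, -46, -252)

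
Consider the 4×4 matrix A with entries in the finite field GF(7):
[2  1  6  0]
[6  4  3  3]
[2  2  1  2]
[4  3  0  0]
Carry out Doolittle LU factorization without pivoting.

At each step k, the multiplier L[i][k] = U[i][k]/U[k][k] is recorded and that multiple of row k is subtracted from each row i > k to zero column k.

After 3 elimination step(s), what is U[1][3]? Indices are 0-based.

[col 0] pivot 2
  R1 -= 3*R0 → (0, 1, 6, 3)  (L[1][0] := 3)
  R2 -= 1*R0 → (0, 1, 2, 2)  (L[2][0] := 1)
  R3 -= 2*R0 → (0, 1, 2, 0)  (L[3][0] := 2)
[col 1] pivot 1
  R2 -= 1*R1 → (0, 0, 3, 6)  (L[2][1] := 1)
  R3 -= 1*R1 → (0, 0, 3, 4)  (L[3][1] := 1)
[col 2] pivot 3
  R3 -= 1*R2 → (0, 0, 0, 5)  (L[3][2] := 1)

U[1][3] = 3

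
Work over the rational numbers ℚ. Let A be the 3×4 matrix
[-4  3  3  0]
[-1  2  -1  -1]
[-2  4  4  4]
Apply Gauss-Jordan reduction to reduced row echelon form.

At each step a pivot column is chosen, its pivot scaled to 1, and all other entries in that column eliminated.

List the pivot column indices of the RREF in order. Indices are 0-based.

step 1: normalize row 0 (÷-4) = (1, -3/4, -3/4, 0)
  row 1: subtract -1×row0 = (0, 5/4, -7/4, -1)
  row 2: subtract -2×row0 = (0, 5/2, 5/2, 4)
step 2: normalize row 1 (÷5/4) = (0, 1, -7/5, -4/5)
  row 0: subtract -3/4×row1 = (1, 0, -9/5, -3/5)
  row 2: subtract 5/2×row1 = (0, 0, 6, 6)
step 3: normalize row 2 (÷6) = (0, 0, 1, 1)
  row 0: subtract -9/5×row2 = (1, 0, 0, 6/5)
  row 1: subtract -7/5×row2 = (0, 1, 0, 3/5)

pivot columns: 0, 1, 2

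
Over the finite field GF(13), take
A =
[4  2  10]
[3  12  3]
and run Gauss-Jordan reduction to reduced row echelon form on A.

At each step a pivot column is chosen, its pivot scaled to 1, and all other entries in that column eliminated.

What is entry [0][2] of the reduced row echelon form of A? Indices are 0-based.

[1] R0 /= 4  ⇒  (1, 7, 9)
     R1 -= 3·R0  ⇒  (0, 4, 2)
[2] R1 /= 4  ⇒  (0, 1, 7)
     R0 -= 7·R1  ⇒  (1, 0, 12)

M[0][2] = 12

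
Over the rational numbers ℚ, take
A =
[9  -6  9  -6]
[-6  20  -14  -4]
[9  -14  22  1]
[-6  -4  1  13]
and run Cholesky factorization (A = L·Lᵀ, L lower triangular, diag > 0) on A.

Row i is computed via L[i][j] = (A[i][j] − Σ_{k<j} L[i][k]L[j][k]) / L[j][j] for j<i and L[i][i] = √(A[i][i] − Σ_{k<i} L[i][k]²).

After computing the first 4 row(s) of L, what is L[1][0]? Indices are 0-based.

L[1][0] = -2

Step 1: L[0][0] = √(9) = 3.
  L[1][0] = (-6) / L[0][0] = -2.
Step 2: L[1][1] = √(16) = 4.
  L[2][0] = (9) / L[0][0] = 3.
  L[2][1] = (-8) / L[1][1] = -2.
Step 3: L[2][2] = √(9) = 3.
  L[3][0] = (-6) / L[0][0] = -2.
  L[3][1] = (-8) / L[1][1] = -2.
  L[3][2] = (3) / L[2][2] = 1.
Step 4: L[3][3] = √(4) = 2.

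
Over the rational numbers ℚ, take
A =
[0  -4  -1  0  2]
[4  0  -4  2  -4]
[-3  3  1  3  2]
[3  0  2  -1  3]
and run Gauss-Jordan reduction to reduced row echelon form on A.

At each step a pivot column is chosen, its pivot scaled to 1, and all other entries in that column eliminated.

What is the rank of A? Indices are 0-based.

rank = 4

[1] R0 <-> R1
[1] R0 /= 4  ⇒  (1, 0, -1, 1/2, -1)
     R2 -= -3·R0  ⇒  (0, 3, -2, 9/2, -1)
     R3 -= 3·R0  ⇒  (0, 0, 5, -5/2, 6)
[2] R1 /= -4  ⇒  (0, 1, 1/4, 0, -1/2)
     R2 -= 3·R1  ⇒  (0, 0, -11/4, 9/2, 1/2)
[3] R2 /= -11/4  ⇒  (0, 0, 1, -18/11, -2/11)
     R0 -= -1·R2  ⇒  (1, 0, 0, -25/22, -13/11)
     R1 -= 1/4·R2  ⇒  (0, 1, 0, 9/22, -5/11)
     R3 -= 5·R2  ⇒  (0, 0, 0, 125/22, 76/11)
[4] R3 /= 125/22  ⇒  (0, 0, 0, 1, 152/125)
     R0 -= -25/22·R3  ⇒  (1, 0, 0, 0, 1/5)
     R1 -= 9/22·R3  ⇒  (0, 1, 0, 0, -119/125)
     R2 -= -18/11·R3  ⇒  (0, 0, 1, 0, 226/125)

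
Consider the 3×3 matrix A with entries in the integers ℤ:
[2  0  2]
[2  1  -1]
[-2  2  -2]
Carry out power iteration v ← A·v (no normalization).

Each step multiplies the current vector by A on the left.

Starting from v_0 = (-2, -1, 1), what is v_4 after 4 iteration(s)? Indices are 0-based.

v_4 = (-40, -62, 20)

v_0 = (-2, -1, 1).
v_1 = A·v_0 = (-2, -6, 0).
v_2 = A·v_1 = (-4, -10, -8).
v_3 = A·v_2 = (-24, -10, 4).
v_4 = A·v_3 = (-40, -62, 20).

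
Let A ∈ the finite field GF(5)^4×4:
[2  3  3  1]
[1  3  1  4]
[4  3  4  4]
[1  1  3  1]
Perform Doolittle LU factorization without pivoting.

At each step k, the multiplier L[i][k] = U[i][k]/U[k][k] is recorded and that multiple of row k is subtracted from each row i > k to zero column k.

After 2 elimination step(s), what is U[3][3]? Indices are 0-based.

[col 0] pivot 2
  R1 -= 3*R0 → (0, 4, 2, 1)  (L[1][0] := 3)
  R2 -= 2*R0 → (0, 2, 3, 2)  (L[2][0] := 2)
  R3 -= 3*R0 → (0, 2, 4, 3)  (L[3][0] := 3)
[col 1] pivot 4
  R2 -= 3*R1 → (0, 0, 2, 4)  (L[2][1] := 3)
  R3 -= 3*R1 → (0, 0, 3, 0)  (L[3][1] := 3)

U[3][3] = 0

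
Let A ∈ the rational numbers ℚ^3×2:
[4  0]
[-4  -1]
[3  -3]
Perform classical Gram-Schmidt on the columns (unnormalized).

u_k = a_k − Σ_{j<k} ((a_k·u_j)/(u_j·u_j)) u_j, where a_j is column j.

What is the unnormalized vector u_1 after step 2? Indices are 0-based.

u_1 = (20/41, -61/41, -108/41)

Step 1: u_0 = a_0 = (4, -4, 3).
Step 2: u_1 = a_1 − (-5/41)·u_0 = (20/41, -61/41, -108/41).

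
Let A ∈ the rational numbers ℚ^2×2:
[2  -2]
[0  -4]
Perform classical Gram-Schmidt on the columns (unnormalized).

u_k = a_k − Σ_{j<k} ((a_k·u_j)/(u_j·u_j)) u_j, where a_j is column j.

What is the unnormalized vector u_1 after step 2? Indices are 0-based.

u_1 = (0, -4)

Step 1: u_0 = a_0 = (2, 0).
Step 2: u_1 = a_1 − (-1)·u_0 = (0, -4).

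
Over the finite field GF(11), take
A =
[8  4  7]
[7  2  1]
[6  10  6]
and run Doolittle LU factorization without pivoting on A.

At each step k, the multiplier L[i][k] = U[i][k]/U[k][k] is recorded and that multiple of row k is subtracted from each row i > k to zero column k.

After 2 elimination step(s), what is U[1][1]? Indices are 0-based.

k=0: U[0][0]=8
  eliminate (1,0): mult=5, new row 1: (0, 4, 10); set L[1][0]=5
  eliminate (2,0): mult=9, new row 2: (0, 7, 9); set L[2][0]=9
k=1: U[1][1]=4
  eliminate (2,1): mult=10, new row 2: (0, 0, 8); set L[2][1]=10

U[1][1] = 4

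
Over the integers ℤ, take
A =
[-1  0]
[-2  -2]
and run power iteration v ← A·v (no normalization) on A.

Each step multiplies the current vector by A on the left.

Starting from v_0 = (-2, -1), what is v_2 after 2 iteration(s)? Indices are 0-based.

v_0 = (-2, -1).
v_1 = A·v_0 = (2, 6).
v_2 = A·v_1 = (-2, -16).

v_2 = (-2, -16)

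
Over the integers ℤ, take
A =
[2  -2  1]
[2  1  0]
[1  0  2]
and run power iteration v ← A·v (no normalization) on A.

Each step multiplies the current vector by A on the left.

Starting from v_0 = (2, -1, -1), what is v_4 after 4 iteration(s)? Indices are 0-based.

v_4 = (-54, -5, 15)

v_0 = (2, -1, -1).
v_1 = A·v_0 = (5, 3, 0).
v_2 = A·v_1 = (4, 13, 5).
v_3 = A·v_2 = (-13, 21, 14).
v_4 = A·v_3 = (-54, -5, 15).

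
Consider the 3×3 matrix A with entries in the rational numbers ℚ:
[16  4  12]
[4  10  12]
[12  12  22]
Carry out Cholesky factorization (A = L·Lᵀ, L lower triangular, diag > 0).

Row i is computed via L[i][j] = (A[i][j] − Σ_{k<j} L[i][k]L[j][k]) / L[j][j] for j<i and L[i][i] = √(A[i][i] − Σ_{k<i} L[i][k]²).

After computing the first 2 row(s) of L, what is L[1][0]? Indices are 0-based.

L[1][0] = 1

Step 1: L[0][0] = √(16) = 4.
  L[1][0] = (4) / L[0][0] = 1.
Step 2: L[1][1] = √(9) = 3.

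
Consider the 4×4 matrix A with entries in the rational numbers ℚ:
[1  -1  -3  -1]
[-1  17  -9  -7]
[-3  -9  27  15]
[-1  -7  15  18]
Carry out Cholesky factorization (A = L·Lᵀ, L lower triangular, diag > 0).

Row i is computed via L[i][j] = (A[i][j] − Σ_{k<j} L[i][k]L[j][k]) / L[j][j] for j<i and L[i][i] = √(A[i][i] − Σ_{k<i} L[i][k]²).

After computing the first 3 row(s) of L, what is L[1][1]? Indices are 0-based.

L[1][1] = 4

Step 1: L[0][0] = √(1) = 1.
  L[1][0] = (-1) / L[0][0] = -1.
Step 2: L[1][1] = √(16) = 4.
  L[2][0] = (-3) / L[0][0] = -3.
  L[2][1] = (-12) / L[1][1] = -3.
Step 3: L[2][2] = √(9) = 3.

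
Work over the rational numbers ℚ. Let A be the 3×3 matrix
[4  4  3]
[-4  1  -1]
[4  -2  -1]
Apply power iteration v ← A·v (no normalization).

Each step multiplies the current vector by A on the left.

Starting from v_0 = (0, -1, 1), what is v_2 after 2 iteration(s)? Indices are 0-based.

v_0 = (0, -1, 1).
v_1 = A·v_0 = (-1, -2, 1).
v_2 = A·v_1 = (-9, 1, -1).

v_2 = (-9, 1, -1)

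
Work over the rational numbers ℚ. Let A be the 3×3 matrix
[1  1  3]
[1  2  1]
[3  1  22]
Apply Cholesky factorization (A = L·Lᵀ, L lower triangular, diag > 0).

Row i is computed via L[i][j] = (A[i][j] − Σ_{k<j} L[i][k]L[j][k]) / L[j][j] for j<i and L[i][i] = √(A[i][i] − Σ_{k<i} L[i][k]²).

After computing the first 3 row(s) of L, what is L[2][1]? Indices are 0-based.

Step 1: L[0][0] = √(1) = 1.
  L[1][0] = (1) / L[0][0] = 1.
Step 2: L[1][1] = √(1) = 1.
  L[2][0] = (3) / L[0][0] = 3.
  L[2][1] = (-2) / L[1][1] = -2.
Step 3: L[2][2] = √(9) = 3.

L[2][1] = -2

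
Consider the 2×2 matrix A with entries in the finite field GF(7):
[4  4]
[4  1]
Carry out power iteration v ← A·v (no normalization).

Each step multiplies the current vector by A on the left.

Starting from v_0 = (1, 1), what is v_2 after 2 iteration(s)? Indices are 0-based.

v_0 = (1, 1).
v_1 = A·v_0 = (1, 5).
v_2 = A·v_1 = (3, 2).

v_2 = (3, 2)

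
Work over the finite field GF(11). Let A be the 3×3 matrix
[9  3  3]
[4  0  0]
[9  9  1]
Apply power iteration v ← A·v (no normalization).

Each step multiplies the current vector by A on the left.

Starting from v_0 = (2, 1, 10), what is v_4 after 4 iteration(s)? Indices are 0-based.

v_0 = (2, 1, 10).
v_1 = A·v_0 = (7, 8, 4).
v_2 = A·v_1 = (0, 6, 7).
v_3 = A·v_2 = (6, 0, 6).
v_4 = A·v_3 = (6, 2, 5).

v_4 = (6, 2, 5)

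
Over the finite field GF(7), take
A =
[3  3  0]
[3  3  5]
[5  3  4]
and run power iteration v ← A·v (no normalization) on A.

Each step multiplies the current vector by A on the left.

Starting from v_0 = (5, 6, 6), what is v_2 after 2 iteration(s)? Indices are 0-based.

v_0 = (5, 6, 6).
v_1 = A·v_0 = (5, 0, 4).
v_2 = A·v_1 = (1, 0, 6).

v_2 = (1, 0, 6)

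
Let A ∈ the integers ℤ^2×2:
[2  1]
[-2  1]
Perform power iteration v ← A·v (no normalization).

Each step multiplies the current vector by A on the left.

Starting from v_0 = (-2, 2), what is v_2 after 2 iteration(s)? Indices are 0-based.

v_2 = (2, 10)

v_0 = (-2, 2).
v_1 = A·v_0 = (-2, 6).
v_2 = A·v_1 = (2, 10).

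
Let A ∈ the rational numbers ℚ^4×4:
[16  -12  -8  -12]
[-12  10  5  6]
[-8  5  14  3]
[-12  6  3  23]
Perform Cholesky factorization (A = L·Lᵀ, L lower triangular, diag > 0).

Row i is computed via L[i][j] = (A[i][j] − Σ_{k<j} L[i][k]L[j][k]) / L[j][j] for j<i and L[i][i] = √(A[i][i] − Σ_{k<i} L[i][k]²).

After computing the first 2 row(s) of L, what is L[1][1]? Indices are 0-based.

Step 1: L[0][0] = √(16) = 4.
  L[1][0] = (-12) / L[0][0] = -3.
Step 2: L[1][1] = √(1) = 1.

L[1][1] = 1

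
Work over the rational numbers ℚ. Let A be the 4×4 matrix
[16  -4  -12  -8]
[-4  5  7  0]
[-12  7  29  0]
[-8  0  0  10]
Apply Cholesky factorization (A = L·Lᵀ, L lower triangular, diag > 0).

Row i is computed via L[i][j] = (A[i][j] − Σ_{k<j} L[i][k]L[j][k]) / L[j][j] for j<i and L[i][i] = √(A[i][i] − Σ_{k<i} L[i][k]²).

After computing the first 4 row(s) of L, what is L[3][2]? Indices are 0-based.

L[3][2] = -1

Step 1: L[0][0] = √(16) = 4.
  L[1][0] = (-4) / L[0][0] = -1.
Step 2: L[1][1] = √(4) = 2.
  L[2][0] = (-12) / L[0][0] = -3.
  L[2][1] = (4) / L[1][1] = 2.
Step 3: L[2][2] = √(16) = 4.
  L[3][0] = (-8) / L[0][0] = -2.
  L[3][1] = (-2) / L[1][1] = -1.
  L[3][2] = (-4) / L[2][2] = -1.
Step 4: L[3][3] = √(4) = 2.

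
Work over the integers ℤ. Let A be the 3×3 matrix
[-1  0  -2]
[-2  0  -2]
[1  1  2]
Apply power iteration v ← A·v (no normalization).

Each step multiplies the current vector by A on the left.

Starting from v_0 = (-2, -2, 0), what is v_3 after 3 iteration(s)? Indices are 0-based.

v_0 = (-2, -2, 0).
v_1 = A·v_0 = (2, 4, -4).
v_2 = A·v_1 = (6, 4, -2).
v_3 = A·v_2 = (-2, -8, 6).

v_3 = (-2, -8, 6)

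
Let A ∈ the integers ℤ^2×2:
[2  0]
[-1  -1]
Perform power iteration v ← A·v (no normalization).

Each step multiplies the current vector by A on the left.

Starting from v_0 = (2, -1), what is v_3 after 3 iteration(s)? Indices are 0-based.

v_3 = (16, -5)

v_0 = (2, -1).
v_1 = A·v_0 = (4, -1).
v_2 = A·v_1 = (8, -3).
v_3 = A·v_2 = (16, -5).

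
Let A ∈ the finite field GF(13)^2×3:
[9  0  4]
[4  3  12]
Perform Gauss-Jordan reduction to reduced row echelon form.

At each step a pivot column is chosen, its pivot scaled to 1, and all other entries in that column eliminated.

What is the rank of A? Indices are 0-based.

rank = 2

[1] R0 /= 9  ⇒  (1, 0, 12)
     R1 -= 4·R0  ⇒  (0, 3, 3)
[2] R1 /= 3  ⇒  (0, 1, 1)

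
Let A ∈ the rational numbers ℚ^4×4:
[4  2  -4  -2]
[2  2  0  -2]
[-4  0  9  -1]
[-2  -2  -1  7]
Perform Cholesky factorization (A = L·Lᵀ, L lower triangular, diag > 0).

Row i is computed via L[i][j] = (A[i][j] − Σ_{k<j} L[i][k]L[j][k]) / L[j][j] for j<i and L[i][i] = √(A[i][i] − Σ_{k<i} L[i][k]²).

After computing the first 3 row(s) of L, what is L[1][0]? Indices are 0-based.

Step 1: L[0][0] = √(4) = 2.
  L[1][0] = (2) / L[0][0] = 1.
Step 2: L[1][1] = √(1) = 1.
  L[2][0] = (-4) / L[0][0] = -2.
  L[2][1] = (2) / L[1][1] = 2.
Step 3: L[2][2] = √(1) = 1.

L[1][0] = 1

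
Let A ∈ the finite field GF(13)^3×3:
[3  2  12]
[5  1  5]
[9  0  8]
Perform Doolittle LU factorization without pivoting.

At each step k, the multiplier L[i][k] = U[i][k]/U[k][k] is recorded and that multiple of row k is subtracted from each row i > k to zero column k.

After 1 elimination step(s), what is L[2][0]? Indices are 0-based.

k=0: U[0][0]=3
  eliminate (1,0): mult=6, new row 1: (0, 2, 11); set L[1][0]=6
  eliminate (2,0): mult=3, new row 2: (0, 7, 11); set L[2][0]=3

L[2][0] = 3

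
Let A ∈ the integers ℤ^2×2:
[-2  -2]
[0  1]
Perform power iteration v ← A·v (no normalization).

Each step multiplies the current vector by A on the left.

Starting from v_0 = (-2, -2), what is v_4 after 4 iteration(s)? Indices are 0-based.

v_0 = (-2, -2).
v_1 = A·v_0 = (8, -2).
v_2 = A·v_1 = (-12, -2).
v_3 = A·v_2 = (28, -2).
v_4 = A·v_3 = (-52, -2).

v_4 = (-52, -2)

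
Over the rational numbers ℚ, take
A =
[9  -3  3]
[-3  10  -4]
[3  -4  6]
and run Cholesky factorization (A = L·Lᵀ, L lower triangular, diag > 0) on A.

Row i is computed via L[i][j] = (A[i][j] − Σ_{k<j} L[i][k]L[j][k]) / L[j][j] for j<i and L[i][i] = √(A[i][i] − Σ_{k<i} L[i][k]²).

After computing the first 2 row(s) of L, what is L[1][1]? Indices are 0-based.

Step 1: L[0][0] = √(9) = 3.
  L[1][0] = (-3) / L[0][0] = -1.
Step 2: L[1][1] = √(9) = 3.

L[1][1] = 3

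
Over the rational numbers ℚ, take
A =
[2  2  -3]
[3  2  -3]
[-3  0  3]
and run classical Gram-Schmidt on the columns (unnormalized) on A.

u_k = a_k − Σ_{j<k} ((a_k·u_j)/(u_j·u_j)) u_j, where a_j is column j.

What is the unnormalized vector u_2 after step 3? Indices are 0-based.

Step 1: u_0 = a_0 = (2, 3, -3).
Step 2: u_1 = a_1 − (5/11)·u_0 = (12/11, 7/11, 15/11).
Step 3: u_2 = a_2 − (-12/11)·u_0 − (-6/19)·u_1 = (-9/19, 9/19, 3/19).

u_2 = (-9/19, 9/19, 3/19)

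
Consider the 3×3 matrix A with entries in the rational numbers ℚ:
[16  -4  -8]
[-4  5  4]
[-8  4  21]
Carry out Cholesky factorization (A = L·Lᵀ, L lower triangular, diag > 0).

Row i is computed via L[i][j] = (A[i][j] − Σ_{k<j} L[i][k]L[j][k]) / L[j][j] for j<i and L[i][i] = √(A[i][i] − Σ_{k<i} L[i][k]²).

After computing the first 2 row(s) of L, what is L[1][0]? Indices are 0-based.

L[1][0] = -1

Step 1: L[0][0] = √(16) = 4.
  L[1][0] = (-4) / L[0][0] = -1.
Step 2: L[1][1] = √(4) = 2.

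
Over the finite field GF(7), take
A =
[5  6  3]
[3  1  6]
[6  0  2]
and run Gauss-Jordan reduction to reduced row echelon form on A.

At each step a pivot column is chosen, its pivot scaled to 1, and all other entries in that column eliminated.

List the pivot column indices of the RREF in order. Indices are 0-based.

pivot columns: 0, 1, 2

[1] R0 /= 5  ⇒  (1, 4, 2)
     R1 -= 3·R0  ⇒  (0, 3, 0)
     R2 -= 6·R0  ⇒  (0, 4, 4)
[2] R1 /= 3  ⇒  (0, 1, 0)
     R0 -= 4·R1  ⇒  (1, 0, 2)
     R2 -= 4·R1  ⇒  (0, 0, 4)
[3] R2 /= 4  ⇒  (0, 0, 1)
     R0 -= 2·R2  ⇒  (1, 0, 0)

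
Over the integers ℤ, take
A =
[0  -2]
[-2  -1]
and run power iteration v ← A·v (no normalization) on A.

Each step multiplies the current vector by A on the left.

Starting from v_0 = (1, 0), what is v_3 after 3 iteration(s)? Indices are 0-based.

v_3 = (-4, -10)

v_0 = (1, 0).
v_1 = A·v_0 = (0, -2).
v_2 = A·v_1 = (4, 2).
v_3 = A·v_2 = (-4, -10).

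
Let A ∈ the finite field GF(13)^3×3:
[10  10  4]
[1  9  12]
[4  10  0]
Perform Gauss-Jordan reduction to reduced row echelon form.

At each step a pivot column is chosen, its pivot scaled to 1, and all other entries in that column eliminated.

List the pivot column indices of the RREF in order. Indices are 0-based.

pivot columns: 0, 1, 2

step 1: normalize row 0 (÷10) = (1, 1, 3)
  row 1: subtract 1×row0 = (0, 8, 9)
  row 2: subtract 4×row0 = (0, 6, 1)
step 2: normalize row 1 (÷8) = (0, 1, 6)
  row 0: subtract 1×row1 = (1, 0, 10)
  row 2: subtract 6×row1 = (0, 0, 4)
step 3: normalize row 2 (÷4) = (0, 0, 1)
  row 0: subtract 10×row2 = (1, 0, 0)
  row 1: subtract 6×row2 = (0, 1, 0)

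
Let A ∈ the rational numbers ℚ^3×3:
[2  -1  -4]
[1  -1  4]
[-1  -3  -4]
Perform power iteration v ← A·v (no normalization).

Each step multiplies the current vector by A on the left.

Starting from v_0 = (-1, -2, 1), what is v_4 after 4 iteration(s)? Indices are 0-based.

v_4 = (-234, 591, -111)

v_0 = (-1, -2, 1).
v_1 = A·v_0 = (-4, 5, 3).
v_2 = A·v_1 = (-25, 3, -23).
v_3 = A·v_2 = (39, -120, 108).
v_4 = A·v_3 = (-234, 591, -111).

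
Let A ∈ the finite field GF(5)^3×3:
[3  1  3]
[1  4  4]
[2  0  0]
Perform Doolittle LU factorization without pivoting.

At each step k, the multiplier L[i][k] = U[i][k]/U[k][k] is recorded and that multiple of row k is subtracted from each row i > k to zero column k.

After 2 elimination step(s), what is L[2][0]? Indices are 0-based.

[col 0] pivot 3
  R1 -= 2*R0 → (0, 2, 3)  (L[1][0] := 2)
  R2 -= 4*R0 → (0, 1, 3)  (L[2][0] := 4)
[col 1] pivot 2
  R2 -= 3*R1 → (0, 0, 4)  (L[2][1] := 3)

L[2][0] = 4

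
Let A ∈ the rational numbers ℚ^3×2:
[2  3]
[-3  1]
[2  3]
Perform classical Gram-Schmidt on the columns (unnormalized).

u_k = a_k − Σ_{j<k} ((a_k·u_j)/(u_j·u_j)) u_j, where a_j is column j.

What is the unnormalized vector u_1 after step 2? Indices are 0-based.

Step 1: u_0 = a_0 = (2, -3, 2).
Step 2: u_1 = a_1 − (9/17)·u_0 = (33/17, 44/17, 33/17).

u_1 = (33/17, 44/17, 33/17)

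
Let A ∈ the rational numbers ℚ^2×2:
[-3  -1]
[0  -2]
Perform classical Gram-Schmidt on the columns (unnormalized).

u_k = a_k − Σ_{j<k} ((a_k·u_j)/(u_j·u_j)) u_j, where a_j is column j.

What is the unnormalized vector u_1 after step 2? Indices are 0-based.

Step 1: u_0 = a_0 = (-3, 0).
Step 2: u_1 = a_1 − (1/3)·u_0 = (0, -2).

u_1 = (0, -2)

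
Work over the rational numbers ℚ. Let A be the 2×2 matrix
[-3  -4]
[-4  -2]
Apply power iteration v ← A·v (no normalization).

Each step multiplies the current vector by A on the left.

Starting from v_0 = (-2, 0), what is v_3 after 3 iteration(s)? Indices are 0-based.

v_0 = (-2, 0).
v_1 = A·v_0 = (6, 8).
v_2 = A·v_1 = (-50, -40).
v_3 = A·v_2 = (310, 280).

v_3 = (310, 280)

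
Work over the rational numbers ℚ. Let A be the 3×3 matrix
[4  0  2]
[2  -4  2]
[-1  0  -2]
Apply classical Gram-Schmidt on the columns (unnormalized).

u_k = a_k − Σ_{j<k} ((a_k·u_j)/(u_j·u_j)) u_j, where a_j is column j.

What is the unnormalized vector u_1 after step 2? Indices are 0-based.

u_1 = (32/21, -68/21, -8/21)

Step 1: u_0 = a_0 = (4, 2, -1).
Step 2: u_1 = a_1 − (-8/21)·u_0 = (32/21, -68/21, -8/21).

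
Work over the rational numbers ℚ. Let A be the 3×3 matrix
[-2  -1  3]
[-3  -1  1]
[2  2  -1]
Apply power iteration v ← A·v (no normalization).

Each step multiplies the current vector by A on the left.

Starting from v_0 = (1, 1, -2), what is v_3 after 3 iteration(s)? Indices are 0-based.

v_0 = (1, 1, -2).
v_1 = A·v_0 = (-9, -6, 6).
v_2 = A·v_1 = (42, 39, -36).
v_3 = A·v_2 = (-231, -201, 198).

v_3 = (-231, -201, 198)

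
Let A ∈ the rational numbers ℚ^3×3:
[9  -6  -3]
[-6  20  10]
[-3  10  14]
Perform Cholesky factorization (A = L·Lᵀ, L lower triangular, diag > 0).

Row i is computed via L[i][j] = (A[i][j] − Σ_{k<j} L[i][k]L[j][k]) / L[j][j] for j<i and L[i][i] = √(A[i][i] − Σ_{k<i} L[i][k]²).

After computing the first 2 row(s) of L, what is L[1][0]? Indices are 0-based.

L[1][0] = -2

Step 1: L[0][0] = √(9) = 3.
  L[1][0] = (-6) / L[0][0] = -2.
Step 2: L[1][1] = √(16) = 4.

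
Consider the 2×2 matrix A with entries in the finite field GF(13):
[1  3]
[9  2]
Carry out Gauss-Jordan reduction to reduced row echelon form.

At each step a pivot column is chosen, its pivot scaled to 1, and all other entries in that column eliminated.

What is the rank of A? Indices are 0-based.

pivot(0,0)=1: scale R0 → (1, 3)
  clear (1,0): R1 −= (9)R0 → (0, 1)
pivot(1,1)=1: scale R1 → (0, 1)
  clear (0,1): R0 −= (3)R1 → (1, 0)

rank = 2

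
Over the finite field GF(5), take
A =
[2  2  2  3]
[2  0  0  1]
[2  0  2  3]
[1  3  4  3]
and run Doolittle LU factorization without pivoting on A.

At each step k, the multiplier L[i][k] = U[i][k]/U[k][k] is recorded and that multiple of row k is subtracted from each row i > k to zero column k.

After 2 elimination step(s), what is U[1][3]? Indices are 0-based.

Step 1: pivot at (0,0) is 2.
  row1 ← row1 − (1)·row0  ⇒  L[1][0]=1, U row1=(0, 3, 3, 3)
  row2 ← row2 − (1)·row0  ⇒  L[2][0]=1, U row2=(0, 3, 0, 0)
  row3 ← row3 − (3)·row0  ⇒  L[3][0]=3, U row3=(0, 2, 3, 4)
Step 2: pivot at (1,1) is 3.
  row2 ← row2 − (1)·row1  ⇒  L[2][1]=1, U row2=(0, 0, 2, 2)
  row3 ← row3 − (4)·row1  ⇒  L[3][1]=4, U row3=(0, 0, 1, 2)

U[1][3] = 3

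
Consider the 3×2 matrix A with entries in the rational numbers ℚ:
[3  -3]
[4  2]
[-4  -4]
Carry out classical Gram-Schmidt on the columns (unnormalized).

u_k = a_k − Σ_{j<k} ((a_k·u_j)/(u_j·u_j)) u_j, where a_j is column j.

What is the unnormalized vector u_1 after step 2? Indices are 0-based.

u_1 = (-168/41, 22/41, -104/41)

Step 1: u_0 = a_0 = (3, 4, -4).
Step 2: u_1 = a_1 − (15/41)·u_0 = (-168/41, 22/41, -104/41).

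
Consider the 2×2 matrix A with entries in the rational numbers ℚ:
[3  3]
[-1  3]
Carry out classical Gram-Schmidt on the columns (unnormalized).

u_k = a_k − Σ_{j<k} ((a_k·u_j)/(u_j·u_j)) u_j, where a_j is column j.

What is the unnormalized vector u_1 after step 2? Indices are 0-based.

u_1 = (6/5, 18/5)

Step 1: u_0 = a_0 = (3, -1).
Step 2: u_1 = a_1 − (3/5)·u_0 = (6/5, 18/5).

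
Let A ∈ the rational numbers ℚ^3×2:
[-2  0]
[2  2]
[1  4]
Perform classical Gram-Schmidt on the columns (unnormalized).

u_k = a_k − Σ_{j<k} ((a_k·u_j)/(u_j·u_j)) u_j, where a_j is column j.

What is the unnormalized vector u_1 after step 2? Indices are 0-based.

u_1 = (16/9, 2/9, 28/9)

Step 1: u_0 = a_0 = (-2, 2, 1).
Step 2: u_1 = a_1 − (8/9)·u_0 = (16/9, 2/9, 28/9).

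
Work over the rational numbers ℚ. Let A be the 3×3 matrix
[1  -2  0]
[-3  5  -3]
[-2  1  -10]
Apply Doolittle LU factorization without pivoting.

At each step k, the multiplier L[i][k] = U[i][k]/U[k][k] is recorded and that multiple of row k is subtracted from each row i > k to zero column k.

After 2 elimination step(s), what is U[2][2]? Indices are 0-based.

k=0: U[0][0]=1
  eliminate (1,0): mult=-3, new row 1: (0, -1, -3); set L[1][0]=-3
  eliminate (2,0): mult=-2, new row 2: (0, -3, -10); set L[2][0]=-2
k=1: U[1][1]=-1
  eliminate (2,1): mult=3, new row 2: (0, 0, -1); set L[2][1]=3

U[2][2] = -1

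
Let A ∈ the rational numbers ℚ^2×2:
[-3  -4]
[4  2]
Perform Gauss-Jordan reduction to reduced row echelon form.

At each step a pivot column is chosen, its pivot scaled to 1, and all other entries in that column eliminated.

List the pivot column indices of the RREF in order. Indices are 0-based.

pivot columns: 0, 1

[1] R0 /= -3  ⇒  (1, 4/3)
     R1 -= 4·R0  ⇒  (0, -10/3)
[2] R1 /= -10/3  ⇒  (0, 1)
     R0 -= 4/3·R1  ⇒  (1, 0)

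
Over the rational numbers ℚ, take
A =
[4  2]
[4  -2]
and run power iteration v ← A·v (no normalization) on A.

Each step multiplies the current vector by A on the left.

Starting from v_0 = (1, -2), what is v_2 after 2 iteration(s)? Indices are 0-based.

v_2 = (16, -16)

v_0 = (1, -2).
v_1 = A·v_0 = (0, 8).
v_2 = A·v_1 = (16, -16).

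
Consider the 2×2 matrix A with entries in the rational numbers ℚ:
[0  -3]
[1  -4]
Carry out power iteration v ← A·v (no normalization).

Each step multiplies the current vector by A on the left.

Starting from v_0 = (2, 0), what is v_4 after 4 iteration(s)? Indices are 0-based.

v_0 = (2, 0).
v_1 = A·v_0 = (0, 2).
v_2 = A·v_1 = (-6, -8).
v_3 = A·v_2 = (24, 26).
v_4 = A·v_3 = (-78, -80).

v_4 = (-78, -80)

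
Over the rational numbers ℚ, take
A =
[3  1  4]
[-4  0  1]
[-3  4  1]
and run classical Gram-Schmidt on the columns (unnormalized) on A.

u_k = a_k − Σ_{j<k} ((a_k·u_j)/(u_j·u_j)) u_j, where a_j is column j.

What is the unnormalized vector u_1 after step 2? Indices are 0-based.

Step 1: u_0 = a_0 = (3, -4, -3).
Step 2: u_1 = a_1 − (-9/34)·u_0 = (61/34, -18/17, 109/34).

u_1 = (61/34, -18/17, 109/34)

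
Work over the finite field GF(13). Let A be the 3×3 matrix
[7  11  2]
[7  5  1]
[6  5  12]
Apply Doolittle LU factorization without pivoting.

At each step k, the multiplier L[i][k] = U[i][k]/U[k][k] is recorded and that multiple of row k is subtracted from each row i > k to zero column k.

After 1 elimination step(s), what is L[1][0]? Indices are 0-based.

[col 0] pivot 7
  R1 -= 1*R0 → (0, 7, 12)  (L[1][0] := 1)
  R2 -= 12*R0 → (0, 3, 1)  (L[2][0] := 12)

L[1][0] = 1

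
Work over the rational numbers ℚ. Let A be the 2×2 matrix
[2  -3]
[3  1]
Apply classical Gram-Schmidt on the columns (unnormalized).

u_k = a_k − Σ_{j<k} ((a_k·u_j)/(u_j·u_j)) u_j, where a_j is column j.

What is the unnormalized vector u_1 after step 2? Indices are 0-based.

Step 1: u_0 = a_0 = (2, 3).
Step 2: u_1 = a_1 − (-3/13)·u_0 = (-33/13, 22/13).

u_1 = (-33/13, 22/13)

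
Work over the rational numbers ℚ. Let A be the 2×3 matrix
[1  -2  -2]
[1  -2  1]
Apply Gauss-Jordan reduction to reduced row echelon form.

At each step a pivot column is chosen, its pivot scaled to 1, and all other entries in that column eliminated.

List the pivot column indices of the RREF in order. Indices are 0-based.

[1] R0 /= 1  ⇒  (1, -2, -2)
     R1 -= 1·R0  ⇒  (0, 0, 3)
column 1 empty below row 1
[2] R1 /= 3  ⇒  (0, 0, 1)
     R0 -= -2·R1  ⇒  (1, -2, 0)

pivot columns: 0, 2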